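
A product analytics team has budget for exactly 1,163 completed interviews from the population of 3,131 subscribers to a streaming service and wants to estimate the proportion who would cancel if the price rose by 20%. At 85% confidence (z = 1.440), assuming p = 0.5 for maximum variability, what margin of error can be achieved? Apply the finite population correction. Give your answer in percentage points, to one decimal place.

Finite-population factor: (N−n)/(N−1) = (3131−1163)/(3131−1) = 0.6288.
SE(p̂) = √[p(1−p)/n · (N−n)/(N−1)] = √[0.2500/1163 × 0.6288] = 0.01163.
E = z × SE = 1.440 × 0.01163 = 0.01674 ≈ 1.7 percentage points.

1.7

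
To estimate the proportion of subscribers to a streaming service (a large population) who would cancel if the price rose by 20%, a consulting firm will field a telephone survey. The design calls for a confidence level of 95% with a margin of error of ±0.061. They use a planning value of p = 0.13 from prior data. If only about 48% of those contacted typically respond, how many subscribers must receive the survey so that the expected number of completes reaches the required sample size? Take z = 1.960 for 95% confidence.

Completed interviews needed: n₀ = 1.960² × 0.1131 / 0.061² ≈ 116.77 → 117.
At a 48% response rate, contacts needed = 117 / 0.48 ≈ 243.75 → 244.

244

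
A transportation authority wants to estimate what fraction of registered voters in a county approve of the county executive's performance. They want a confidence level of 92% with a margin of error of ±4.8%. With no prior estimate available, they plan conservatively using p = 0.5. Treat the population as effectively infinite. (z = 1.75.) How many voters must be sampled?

333

With p = 0.5, p(1−p) = 0.25.
n = z²·p(1−p)/E² = 1.75² × 0.2500 / 0.048² = 3.0625 × 0.2500 / 0.002304 ≈ 332.30.
Rounding up gives n = 333.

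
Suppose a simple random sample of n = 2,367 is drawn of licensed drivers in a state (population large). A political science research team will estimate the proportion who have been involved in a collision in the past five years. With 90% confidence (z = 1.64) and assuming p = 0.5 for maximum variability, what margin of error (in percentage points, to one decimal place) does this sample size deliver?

SE(p̂) = √[p(1−p)/n] = √[0.2500/2367] = 0.01028.
E = z × SE = 1.64 × 0.01028 = 0.01685, or 1.7 percentage points.

1.7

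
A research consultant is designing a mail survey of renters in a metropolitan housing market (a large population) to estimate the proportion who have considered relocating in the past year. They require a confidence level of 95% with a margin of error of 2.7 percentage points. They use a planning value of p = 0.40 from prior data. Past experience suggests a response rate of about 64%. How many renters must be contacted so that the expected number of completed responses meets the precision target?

1977

For 95% confidence, z = 1.96.
Completed interviews needed: n₀ = 1.96² × 0.2400 / 0.027² ≈ 1264.72 → 1265.
At a 64% response rate, contacts needed = 1265 / 0.64 ≈ 1976.56 → 1977.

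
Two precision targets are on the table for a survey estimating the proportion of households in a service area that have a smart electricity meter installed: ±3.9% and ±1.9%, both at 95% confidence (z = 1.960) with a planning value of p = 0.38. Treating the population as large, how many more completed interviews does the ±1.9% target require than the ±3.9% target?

1912

At ±3.9%: n = 1.960² × 0.2356 / 0.039² ≈ 595.06 → 596.
At ±1.9%: n = 1.960² × 0.2356 / 0.019² ≈ 2507.15 → 2508.
Additional respondents: 2508 − 596 = 1912.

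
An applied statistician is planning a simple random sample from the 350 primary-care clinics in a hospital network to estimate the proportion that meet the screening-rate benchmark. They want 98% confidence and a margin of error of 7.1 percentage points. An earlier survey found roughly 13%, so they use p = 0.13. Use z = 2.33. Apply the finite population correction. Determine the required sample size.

91

Unadjusted: n₀ = 2.33² × 0.13 × 0.87 / 0.071² ≈ 121.80, so n₀ = 122.
Finite population correction with N = 350: n = n₀ / (1 + (n₀−1)/N) = 122 / (1 + 121/350) = 122 / 1.3457 ≈ 90.66.
Rounding up, n = 91.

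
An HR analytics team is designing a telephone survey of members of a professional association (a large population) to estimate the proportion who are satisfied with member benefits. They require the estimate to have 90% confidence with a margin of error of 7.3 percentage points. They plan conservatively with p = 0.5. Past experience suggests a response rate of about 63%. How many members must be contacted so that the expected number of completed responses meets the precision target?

For 90% confidence, z = 1.645.
Completed interviews needed: n₀ = 1.645² × 0.2500 / 0.073² ≈ 126.95 → 127.
At a 63% response rate, contacts needed = 127 / 0.63 ≈ 201.59 → 202.

202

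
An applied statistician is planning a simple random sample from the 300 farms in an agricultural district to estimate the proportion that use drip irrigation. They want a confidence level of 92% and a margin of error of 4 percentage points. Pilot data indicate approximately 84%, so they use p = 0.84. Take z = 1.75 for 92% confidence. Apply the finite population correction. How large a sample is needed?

Unadjusted: n₀ = 1.75² × 0.84 × 0.16 / 0.040² ≈ 257.25, so n₀ = 258.
Finite population correction with N = 300: n = n₀ / (1 + (n₀−1)/N) = 258 / (1 + 257/300) = 258 / 1.8567 ≈ 138.96.
Rounding up, n = 139.

139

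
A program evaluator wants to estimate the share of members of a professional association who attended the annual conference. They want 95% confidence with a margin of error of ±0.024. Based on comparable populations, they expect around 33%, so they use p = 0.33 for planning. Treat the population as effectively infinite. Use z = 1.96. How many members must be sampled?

1475

With p = 0.33, p(1−p) = 0.2211.
n = z²·p(1−p)/E² = 1.96² × 0.2211 / 0.024² = 3.8416 × 0.2211 / 0.000576 ≈ 1474.61.
Rounding up gives n = 1475.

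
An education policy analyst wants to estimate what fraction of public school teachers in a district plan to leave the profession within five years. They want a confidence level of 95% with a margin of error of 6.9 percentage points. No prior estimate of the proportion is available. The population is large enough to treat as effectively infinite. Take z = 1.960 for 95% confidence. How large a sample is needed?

202

With no prior estimate, use p = 0.5, giving p(1−p) = 0.25.
n = z²·p(1−p)/E² = 1.960² × 0.2500 / 0.069² = 3.8416 × 0.2500 / 0.004761 ≈ 201.72.
Rounding up gives n = 202.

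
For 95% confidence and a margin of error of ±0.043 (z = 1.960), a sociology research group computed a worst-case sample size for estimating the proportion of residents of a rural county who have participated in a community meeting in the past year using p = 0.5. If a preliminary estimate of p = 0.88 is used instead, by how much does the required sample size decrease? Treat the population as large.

300

Conservative (p = 0.5): n = 1.960² × 0.25 / 0.043² ≈ 519.42 → 520.
Using p = 0.88: p(1−p) = 0.1056, so n = 1.960² × 0.1056 / 0.043² ≈ 219.40 → 220.
Reduction: 520 − 220 = 300.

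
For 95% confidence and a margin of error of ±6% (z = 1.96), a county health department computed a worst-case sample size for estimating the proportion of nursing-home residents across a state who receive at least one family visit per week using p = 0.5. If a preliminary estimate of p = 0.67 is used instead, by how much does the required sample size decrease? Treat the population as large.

31

Conservative (p = 0.5): n = 1.96² × 0.25 / 0.060² ≈ 266.78 → 267.
Using p = 0.67: p(1−p) = 0.2211, so n = 1.96² × 0.2211 / 0.060² ≈ 235.94 → 236.
Reduction: 267 − 236 = 31.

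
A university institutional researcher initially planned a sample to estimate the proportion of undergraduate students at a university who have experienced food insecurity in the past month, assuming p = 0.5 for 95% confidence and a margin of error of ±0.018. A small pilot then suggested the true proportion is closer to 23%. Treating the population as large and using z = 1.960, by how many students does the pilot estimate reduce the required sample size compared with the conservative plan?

Conservative (p = 0.5): n = 1.960² × 0.25 / 0.018² ≈ 2964.20 → 2965.
Using p = 0.23: p(1−p) = 0.1771, so n = 1.960² × 0.1771 / 0.018² ≈ 2099.84 → 2100.
Reduction: 2965 − 2100 = 865.

865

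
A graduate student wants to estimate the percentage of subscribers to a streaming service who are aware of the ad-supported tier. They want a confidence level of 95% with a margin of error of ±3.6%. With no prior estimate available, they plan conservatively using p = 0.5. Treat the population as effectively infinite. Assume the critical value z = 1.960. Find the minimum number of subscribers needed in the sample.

742

With p = 0.5, p(1−p) = 0.25.
n = z²·p(1−p)/E² = 1.960² × 0.2500 / 0.036² = 3.8416 × 0.2500 / 0.001296 ≈ 741.05.
Rounding up gives n = 742.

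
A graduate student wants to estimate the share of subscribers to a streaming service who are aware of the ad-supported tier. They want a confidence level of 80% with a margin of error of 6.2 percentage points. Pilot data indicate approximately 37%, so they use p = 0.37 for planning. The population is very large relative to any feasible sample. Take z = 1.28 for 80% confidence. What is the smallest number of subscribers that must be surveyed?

With p = 0.37, p(1−p) = 0.2331.
n = z²·p(1−p)/E² = 1.28² × 0.2331 / 0.062² = 1.6384 × 0.2331 / 0.003844 ≈ 99.35.
Rounding up gives n = 100.

100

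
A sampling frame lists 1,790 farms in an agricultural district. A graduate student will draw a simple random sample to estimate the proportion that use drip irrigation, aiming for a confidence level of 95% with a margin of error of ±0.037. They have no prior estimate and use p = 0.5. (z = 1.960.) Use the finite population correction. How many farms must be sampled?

505

Unadjusted: n₀ = 1.960² × 0.50 × 0.50 / 0.037² ≈ 701.53, so n₀ = 702.
Finite population correction with N = 1,790: n = n₀ / (1 + (n₀−1)/N) = 702 / (1 + 701/1790) = 702 / 1.3916 ≈ 504.45.
Rounding up, n = 505.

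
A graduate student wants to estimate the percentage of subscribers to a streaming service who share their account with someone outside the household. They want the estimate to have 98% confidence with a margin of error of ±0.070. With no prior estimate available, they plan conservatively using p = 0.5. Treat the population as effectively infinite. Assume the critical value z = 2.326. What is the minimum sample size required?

With p = 0.5, p(1−p) = 0.25.
n = z²·p(1−p)/E² = 2.326² × 0.2500 / 0.070² = 5.4103 × 0.2500 / 0.004900 ≈ 276.03.
Rounding up gives n = 277.

277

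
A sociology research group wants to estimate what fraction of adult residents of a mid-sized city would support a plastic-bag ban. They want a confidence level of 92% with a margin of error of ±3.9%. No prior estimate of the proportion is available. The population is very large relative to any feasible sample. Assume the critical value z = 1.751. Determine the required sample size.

504

With no prior estimate, use p = 0.5, giving p(1−p) = 0.25.
n = z²·p(1−p)/E² = 1.751² × 0.2500 / 0.039² = 3.0660 × 0.2500 / 0.001521 ≈ 503.94.
Rounding up gives n = 504.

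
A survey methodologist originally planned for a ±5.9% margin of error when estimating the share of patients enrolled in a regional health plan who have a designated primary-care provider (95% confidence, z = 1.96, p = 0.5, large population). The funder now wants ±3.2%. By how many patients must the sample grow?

At ±5.9%: n = 1.96² × 0.2500 / 0.059² ≈ 275.90 → 276.
At ±3.2%: n = 1.96² × 0.2500 / 0.032² ≈ 937.89 → 938.
Additional respondents: 938 − 276 = 662.

662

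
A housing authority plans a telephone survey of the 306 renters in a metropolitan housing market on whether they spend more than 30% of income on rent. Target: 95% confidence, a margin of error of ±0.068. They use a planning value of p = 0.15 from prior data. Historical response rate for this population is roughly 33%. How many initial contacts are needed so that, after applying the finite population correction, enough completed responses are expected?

For 95% confidence, z = 1.96.
Completed interviews needed (unadjusted): n₀ = 1.96² × 0.1275 / 0.068² ≈ 105.93 → 106.
FPC for N = 306: n = 106 / (1 + 105/306) = 106 / 1.3431 ≈ 78.92 → 79.
At a 33% response rate, contacts needed = 79 / 0.33 ≈ 239.39 → 240.

240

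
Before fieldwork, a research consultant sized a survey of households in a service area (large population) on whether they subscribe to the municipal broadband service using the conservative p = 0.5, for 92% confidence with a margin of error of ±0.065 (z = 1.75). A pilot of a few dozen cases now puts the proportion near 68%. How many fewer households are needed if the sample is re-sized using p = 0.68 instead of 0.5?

24

Conservative (p = 0.5): n = 1.75² × 0.25 / 0.065² ≈ 181.21 → 182.
Using p = 0.68: p(1−p) = 0.2176, so n = 1.75² × 0.2176 / 0.065² ≈ 157.73 → 158.
Reduction: 182 − 158 = 24.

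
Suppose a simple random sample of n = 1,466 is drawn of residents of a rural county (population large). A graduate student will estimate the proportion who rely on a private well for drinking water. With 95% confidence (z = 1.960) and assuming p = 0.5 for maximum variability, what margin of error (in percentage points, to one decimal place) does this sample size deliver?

SE(p̂) = √[p(1−p)/n] = √[0.2500/1466] = 0.01306.
E = z × SE = 1.960 × 0.01306 = 0.02560, or 2.6 percentage points.

2.6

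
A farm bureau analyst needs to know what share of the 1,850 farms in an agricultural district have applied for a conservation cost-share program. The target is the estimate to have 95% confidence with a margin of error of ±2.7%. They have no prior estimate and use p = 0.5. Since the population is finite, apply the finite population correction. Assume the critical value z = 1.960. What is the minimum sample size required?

770

Unadjusted: n₀ = 1.960² × 0.50 × 0.50 / 0.027² ≈ 1317.42, so n₀ = 1318.
Finite population correction with N = 1,850: n = n₀ / (1 + (n₀−1)/N) = 1318 / (1 + 1317/1850) = 1318 / 1.7119 ≈ 769.91.
Rounding up, n = 770.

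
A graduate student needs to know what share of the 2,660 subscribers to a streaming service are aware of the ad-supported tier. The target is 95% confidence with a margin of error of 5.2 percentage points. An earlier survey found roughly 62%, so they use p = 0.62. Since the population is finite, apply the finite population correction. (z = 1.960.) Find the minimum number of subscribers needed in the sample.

298

Unadjusted: n₀ = 1.960² × 0.62 × 0.38 / 0.052² ≈ 334.72, so n₀ = 335.
Finite population correction with N = 2,660: n = n₀ / (1 + (n₀−1)/N) = 335 / (1 + 334/2660) = 335 / 1.1256 ≈ 297.63.
Rounding up, n = 298.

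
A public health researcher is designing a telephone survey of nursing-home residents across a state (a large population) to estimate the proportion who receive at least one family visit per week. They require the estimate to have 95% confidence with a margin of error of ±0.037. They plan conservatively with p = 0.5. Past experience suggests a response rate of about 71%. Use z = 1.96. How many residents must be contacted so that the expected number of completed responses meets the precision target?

Completed interviews needed: n₀ = 1.96² × 0.2500 / 0.037² ≈ 701.53 → 702.
At a 71% response rate, contacts needed = 702 / 0.71 ≈ 988.73 → 989.

989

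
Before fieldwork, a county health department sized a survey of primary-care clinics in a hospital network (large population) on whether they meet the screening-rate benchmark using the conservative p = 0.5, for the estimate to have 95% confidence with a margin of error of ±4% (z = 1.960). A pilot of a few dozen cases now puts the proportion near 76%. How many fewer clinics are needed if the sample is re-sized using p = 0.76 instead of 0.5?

Conservative (p = 0.5): n = 1.960² × 0.25 / 0.040² ≈ 600.25 → 601.
Using p = 0.76: p(1−p) = 0.1824, so n = 1.960² × 0.1824 / 0.040² ≈ 437.94 → 438.
Reduction: 601 − 438 = 163.

163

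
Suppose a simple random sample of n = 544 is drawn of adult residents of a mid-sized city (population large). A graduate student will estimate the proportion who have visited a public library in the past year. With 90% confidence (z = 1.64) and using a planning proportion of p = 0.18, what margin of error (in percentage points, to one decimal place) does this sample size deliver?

2.7

SE(p̂) = √[p(1−p)/n] = √[0.1476/544] = 0.01647.
E = z × SE = 1.64 × 0.01647 = 0.02701, or 2.7 percentage points.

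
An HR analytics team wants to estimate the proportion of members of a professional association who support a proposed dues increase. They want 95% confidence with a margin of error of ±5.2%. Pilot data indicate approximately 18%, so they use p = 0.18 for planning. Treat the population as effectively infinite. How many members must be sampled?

For 95% confidence, z = 1.960.
With p = 0.18, p(1−p) = 0.1476.
n = z²·p(1−p)/E² = 1.960² × 0.1476 / 0.052² = 3.8416 × 0.1476 / 0.002704 ≈ 209.70.
Rounding up gives n = 210.

210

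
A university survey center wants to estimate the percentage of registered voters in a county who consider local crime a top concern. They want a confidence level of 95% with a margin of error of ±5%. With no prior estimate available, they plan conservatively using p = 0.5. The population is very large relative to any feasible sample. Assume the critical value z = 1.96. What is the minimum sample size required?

385

With p = 0.5, p(1−p) = 0.25.
n = z²·p(1−p)/E² = 1.96² × 0.2500 / 0.050² = 3.8416 × 0.2500 / 0.002500 ≈ 384.16.
Rounding up gives n = 385.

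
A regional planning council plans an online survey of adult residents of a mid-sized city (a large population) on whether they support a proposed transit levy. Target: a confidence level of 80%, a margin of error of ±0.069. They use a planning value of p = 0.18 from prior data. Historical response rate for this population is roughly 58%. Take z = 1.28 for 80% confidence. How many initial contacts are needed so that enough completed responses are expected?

88

Completed interviews needed: n₀ = 1.28² × 0.1476 / 0.069² ≈ 50.79 → 51.
At a 58% response rate, contacts needed = 51 / 0.58 ≈ 87.93 → 88.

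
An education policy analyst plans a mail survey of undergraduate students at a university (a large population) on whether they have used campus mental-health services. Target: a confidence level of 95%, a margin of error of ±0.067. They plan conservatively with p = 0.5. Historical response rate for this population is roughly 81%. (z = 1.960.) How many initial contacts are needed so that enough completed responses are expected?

Completed interviews needed: n₀ = 1.960² × 0.2500 / 0.067² ≈ 213.95 → 214.
At an 81% response rate, contacts needed = 214 / 0.81 ≈ 264.20 → 265.

265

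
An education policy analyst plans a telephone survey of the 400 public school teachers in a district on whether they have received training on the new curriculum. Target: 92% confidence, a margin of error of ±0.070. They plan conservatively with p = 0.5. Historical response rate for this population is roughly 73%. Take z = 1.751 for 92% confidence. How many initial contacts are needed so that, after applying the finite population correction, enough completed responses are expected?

155

Completed interviews needed (unadjusted): n₀ = 1.751² × 0.2500 / 0.070² ≈ 156.43 → 157.
FPC for N = 400: n = 157 / (1 + 156/400) = 157 / 1.3900 ≈ 112.95 → 113.
At a 73% response rate, contacts needed = 113 / 0.73 ≈ 154.79 → 155.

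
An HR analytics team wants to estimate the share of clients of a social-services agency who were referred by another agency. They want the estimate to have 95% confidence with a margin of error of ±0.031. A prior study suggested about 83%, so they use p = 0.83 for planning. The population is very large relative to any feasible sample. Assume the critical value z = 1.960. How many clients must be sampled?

565

With p = 0.83, p(1−p) = 0.1411.
n = z²·p(1−p)/E² = 1.960² × 0.1411 / 0.031² = 3.8416 × 0.1411 / 0.000961 ≈ 564.05.
Rounding up gives n = 565.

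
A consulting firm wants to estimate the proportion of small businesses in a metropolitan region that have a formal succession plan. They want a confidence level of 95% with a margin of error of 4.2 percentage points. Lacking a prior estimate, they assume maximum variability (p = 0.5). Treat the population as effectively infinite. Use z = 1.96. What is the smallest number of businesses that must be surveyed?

With p = 0.5, p(1−p) = 0.25.
n = z²·p(1−p)/E² = 1.96² × 0.2500 / 0.042² = 3.8416 × 0.2500 / 0.001764 ≈ 544.44.
Rounding up gives n = 545.

545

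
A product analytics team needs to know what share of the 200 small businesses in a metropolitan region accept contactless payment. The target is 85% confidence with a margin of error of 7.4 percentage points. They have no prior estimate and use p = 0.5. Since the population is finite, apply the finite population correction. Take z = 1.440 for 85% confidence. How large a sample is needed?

65

Unadjusted: n₀ = 1.440² × 0.50 × 0.50 / 0.074² ≈ 94.67, so n₀ = 95.
Finite population correction with N = 200: n = n₀ / (1 + (n₀−1)/N) = 95 / (1 + 94/200) = 95 / 1.4700 ≈ 64.63.
Rounding up, n = 65.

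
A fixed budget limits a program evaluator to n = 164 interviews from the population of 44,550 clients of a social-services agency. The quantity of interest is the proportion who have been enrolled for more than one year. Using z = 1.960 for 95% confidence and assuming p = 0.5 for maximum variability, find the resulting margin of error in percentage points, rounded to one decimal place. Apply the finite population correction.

7.6

Finite-population factor: (N−n)/(N−1) = (44550−164)/(44550−1) = 0.9963.
SE(p̂) = √[p(1−p)/n · (N−n)/(N−1)] = √[0.2500/164 × 0.9963] = 0.03897.
E = z × SE = 1.960 × 0.03897 = 0.07639 ≈ 7.6 percentage points.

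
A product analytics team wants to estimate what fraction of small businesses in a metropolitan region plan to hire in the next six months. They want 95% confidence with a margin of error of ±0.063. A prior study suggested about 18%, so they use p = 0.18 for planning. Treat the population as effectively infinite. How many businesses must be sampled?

143

For 95% confidence, z = 1.960.
With p = 0.18, p(1−p) = 0.1476.
n = z²·p(1−p)/E² = 1.960² × 0.1476 / 0.063² = 3.8416 × 0.1476 / 0.003969 ≈ 142.86.
Rounding up gives n = 143.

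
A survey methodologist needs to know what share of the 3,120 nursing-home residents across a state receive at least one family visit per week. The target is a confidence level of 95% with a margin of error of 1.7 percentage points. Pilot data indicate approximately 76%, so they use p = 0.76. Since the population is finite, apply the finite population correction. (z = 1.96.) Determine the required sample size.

1365

Unadjusted: n₀ = 1.96² × 0.76 × 0.24 / 0.017² ≈ 2424.59, so n₀ = 2425.
Finite population correction with N = 3,120: n = n₀ / (1 + (n₀−1)/N) = 2425 / (1 + 2424/3120) = 2425 / 1.7769 ≈ 1364.72.
Rounding up, n = 1365.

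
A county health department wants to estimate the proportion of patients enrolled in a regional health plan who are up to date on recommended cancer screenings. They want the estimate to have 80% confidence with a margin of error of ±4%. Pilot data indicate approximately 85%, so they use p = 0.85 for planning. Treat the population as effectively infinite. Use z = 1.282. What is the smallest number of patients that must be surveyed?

With p = 0.85, p(1−p) = 0.1275.
n = z²·p(1−p)/E² = 1.282² × 0.1275 / 0.040² = 1.6435 × 0.1275 / 0.001600 ≈ 130.97.
Rounding up gives n = 131.

131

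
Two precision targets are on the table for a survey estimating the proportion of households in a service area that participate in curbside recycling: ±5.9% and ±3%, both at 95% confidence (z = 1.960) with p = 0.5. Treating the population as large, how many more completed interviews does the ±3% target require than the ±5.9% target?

792

At ±5.9%: n = 1.960² × 0.2500 / 0.059² ≈ 275.90 → 276.
At ±3%: n = 1.960² × 0.2500 / 0.030² ≈ 1067.11 → 1068.
Additional respondents: 1068 − 276 = 792.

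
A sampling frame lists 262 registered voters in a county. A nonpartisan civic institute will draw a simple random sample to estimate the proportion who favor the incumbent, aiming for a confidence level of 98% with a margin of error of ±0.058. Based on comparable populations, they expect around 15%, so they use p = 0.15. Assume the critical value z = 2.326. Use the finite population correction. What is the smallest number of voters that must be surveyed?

Unadjusted: n₀ = 2.326² × 0.15 × 0.85 / 0.058² ≈ 205.06, so n₀ = 206.
Finite population correction with N = 262: n = n₀ / (1 + (n₀−1)/N) = 206 / (1 + 205/262) = 206 / 1.7824 ≈ 115.57.
Rounding up, n = 116.

116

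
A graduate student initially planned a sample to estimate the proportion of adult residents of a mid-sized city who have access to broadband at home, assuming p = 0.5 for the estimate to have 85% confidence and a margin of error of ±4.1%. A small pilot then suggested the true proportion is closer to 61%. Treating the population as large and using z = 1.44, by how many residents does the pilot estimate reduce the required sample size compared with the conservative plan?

15

Conservative (p = 0.5): n = 1.44² × 0.25 / 0.041² ≈ 308.39 → 309.
Using p = 0.61: p(1−p) = 0.2379, so n = 1.44² × 0.2379 / 0.041² ≈ 293.46 → 294.
Reduction: 309 − 294 = 15.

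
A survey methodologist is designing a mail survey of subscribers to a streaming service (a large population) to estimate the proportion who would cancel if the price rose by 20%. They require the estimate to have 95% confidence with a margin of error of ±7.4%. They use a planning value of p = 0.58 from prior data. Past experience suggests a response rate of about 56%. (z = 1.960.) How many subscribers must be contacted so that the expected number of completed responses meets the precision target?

Completed interviews needed: n₀ = 1.960² × 0.2436 / 0.074² ≈ 170.89 → 171.
At a 56% response rate, contacts needed = 171 / 0.56 ≈ 305.36 → 306.

306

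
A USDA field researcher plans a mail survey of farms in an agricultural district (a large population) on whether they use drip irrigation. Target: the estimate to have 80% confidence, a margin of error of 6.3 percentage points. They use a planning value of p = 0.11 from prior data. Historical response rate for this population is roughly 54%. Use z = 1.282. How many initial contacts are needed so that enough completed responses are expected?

76

Completed interviews needed: n₀ = 1.282² × 0.0979 / 0.063² ≈ 40.54 → 41.
At a 54% response rate, contacts needed = 41 / 0.54 ≈ 75.93 → 76.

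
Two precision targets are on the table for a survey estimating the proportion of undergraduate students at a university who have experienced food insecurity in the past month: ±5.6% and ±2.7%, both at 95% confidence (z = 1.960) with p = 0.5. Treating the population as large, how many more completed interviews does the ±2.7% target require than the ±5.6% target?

At ±5.6%: n = 1.960² × 0.2500 / 0.056² ≈ 306.25 → 307.
At ±2.7%: n = 1.960² × 0.2500 / 0.027² ≈ 1317.42 → 1318.
Additional respondents: 1318 − 307 = 1011.

1011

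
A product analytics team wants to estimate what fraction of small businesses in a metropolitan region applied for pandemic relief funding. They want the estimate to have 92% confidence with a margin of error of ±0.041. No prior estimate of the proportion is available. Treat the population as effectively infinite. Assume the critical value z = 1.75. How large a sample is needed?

With no prior estimate, use p = 0.5, giving p(1−p) = 0.25.
n = z²·p(1−p)/E² = 1.75² × 0.2500 / 0.041² = 3.0625 × 0.2500 / 0.001681 ≈ 455.46.
Rounding up gives n = 456.

456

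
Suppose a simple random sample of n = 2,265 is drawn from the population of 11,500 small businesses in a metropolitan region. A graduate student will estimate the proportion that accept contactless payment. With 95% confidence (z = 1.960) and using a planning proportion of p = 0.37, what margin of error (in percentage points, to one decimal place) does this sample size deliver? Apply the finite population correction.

1.8

Finite-population factor: (N−n)/(N−1) = (11500−2265)/(11500−1) = 0.8031.
SE(p̂) = √[p(1−p)/n · (N−n)/(N−1)] = √[0.2331/2265 × 0.8031] = 0.00909.
E = z × SE = 1.960 × 0.00909 = 0.01782 ≈ 1.8 percentage points.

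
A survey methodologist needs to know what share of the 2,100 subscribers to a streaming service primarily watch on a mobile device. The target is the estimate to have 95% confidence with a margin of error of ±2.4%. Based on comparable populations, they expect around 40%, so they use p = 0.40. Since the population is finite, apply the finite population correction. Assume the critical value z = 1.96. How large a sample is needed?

Unadjusted: n₀ = 1.96² × 0.40 × 0.60 / 0.024² ≈ 1600.67, so n₀ = 1601.
Finite population correction with N = 2,100: n = n₀ / (1 + (n₀−1)/N) = 1601 / (1 + 1600/2100) = 1601 / 1.7619 ≈ 908.68.
Rounding up, n = 909.

909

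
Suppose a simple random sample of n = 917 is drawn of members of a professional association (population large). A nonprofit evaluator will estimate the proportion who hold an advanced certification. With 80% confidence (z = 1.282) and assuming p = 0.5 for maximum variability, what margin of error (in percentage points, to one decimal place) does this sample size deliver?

SE(p̂) = √[p(1−p)/n] = √[0.2500/917] = 0.01651.
E = z × SE = 1.282 × 0.01651 = 0.02117, or 2.1 percentage points.

2.1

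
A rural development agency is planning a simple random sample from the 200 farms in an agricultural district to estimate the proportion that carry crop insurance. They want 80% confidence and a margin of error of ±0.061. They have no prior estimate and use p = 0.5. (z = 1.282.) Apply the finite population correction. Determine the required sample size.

72

Unadjusted: n₀ = 1.282² × 0.50 × 0.50 / 0.061² ≈ 110.42, so n₀ = 111.
Finite population correction with N = 200: n = n₀ / (1 + (n₀−1)/N) = 111 / (1 + 110/200) = 111 / 1.5500 ≈ 71.61.
Rounding up, n = 72.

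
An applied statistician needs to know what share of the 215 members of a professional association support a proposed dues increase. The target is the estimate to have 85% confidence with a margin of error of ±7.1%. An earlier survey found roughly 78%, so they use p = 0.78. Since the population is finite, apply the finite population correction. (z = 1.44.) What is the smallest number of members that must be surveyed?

54

Unadjusted: n₀ = 1.44² × 0.78 × 0.22 / 0.071² ≈ 70.59, so n₀ = 71.
Finite population correction with N = 215: n = n₀ / (1 + (n₀−1)/N) = 71 / (1 + 70/215) = 71 / 1.3256 ≈ 53.56.
Rounding up, n = 54.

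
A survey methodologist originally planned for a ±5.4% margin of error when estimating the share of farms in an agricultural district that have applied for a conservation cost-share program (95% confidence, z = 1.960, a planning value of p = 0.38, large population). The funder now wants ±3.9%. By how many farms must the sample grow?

285

At ±5.4%: n = 1.960² × 0.2356 / 0.054² ≈ 310.38 → 311.
At ±3.9%: n = 1.960² × 0.2356 / 0.039² ≈ 595.06 → 596.
Additional respondents: 596 − 311 = 285.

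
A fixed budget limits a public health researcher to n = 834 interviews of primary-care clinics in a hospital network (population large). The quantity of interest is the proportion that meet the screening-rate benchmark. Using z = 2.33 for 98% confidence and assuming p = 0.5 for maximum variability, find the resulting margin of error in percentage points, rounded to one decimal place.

SE(p̂) = √[p(1−p)/n] = √[0.2500/834] = 0.01731.
E = z × SE = 2.33 × 0.01731 = 0.04034, or 4.0 percentage points.

4.0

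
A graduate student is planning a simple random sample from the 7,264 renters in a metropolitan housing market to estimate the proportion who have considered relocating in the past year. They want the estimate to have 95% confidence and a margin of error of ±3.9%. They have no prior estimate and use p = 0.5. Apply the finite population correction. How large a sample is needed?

For 95% confidence, z = 1.960.
Unadjusted: n₀ = 1.960² × 0.50 × 0.50 / 0.039² ≈ 631.43, so n₀ = 632.
Finite population correction with N = 7,264: n = n₀ / (1 + (n₀−1)/N) = 632 / (1 + 631/7264) = 632 / 1.0869 ≈ 581.49.
Rounding up, n = 582.

582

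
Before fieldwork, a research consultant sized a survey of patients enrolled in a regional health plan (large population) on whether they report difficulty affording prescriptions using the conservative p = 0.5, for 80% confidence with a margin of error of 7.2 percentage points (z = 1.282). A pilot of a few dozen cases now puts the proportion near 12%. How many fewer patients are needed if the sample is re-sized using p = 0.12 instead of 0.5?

Conservative (p = 0.5): n = 1.282² × 0.25 / 0.072² ≈ 79.26 → 80.
Using p = 0.12: p(1−p) = 0.1056, so n = 1.282² × 0.1056 / 0.072² ≈ 33.48 → 34.
Reduction: 80 − 34 = 46.

46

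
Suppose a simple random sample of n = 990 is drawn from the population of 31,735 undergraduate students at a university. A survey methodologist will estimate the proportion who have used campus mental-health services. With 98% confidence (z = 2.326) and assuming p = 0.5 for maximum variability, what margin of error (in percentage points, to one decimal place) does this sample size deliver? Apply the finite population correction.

Finite-population factor: (N−n)/(N−1) = (31735−990)/(31735−1) = 0.9688.
SE(p̂) = √[p(1−p)/n · (N−n)/(N−1)] = √[0.2500/990 × 0.9688] = 0.01564.
E = z × SE = 2.326 × 0.01564 = 0.03638 ≈ 3.6 percentage points.

3.6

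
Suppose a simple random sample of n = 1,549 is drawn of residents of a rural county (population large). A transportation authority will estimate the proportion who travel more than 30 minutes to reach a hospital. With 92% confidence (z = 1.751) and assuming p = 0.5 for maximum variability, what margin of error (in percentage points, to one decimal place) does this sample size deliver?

2.2

SE(p̂) = √[p(1−p)/n] = √[0.2500/1549] = 0.01270.
E = z × SE = 1.751 × 0.01270 = 0.02224, or 2.2 percentage points.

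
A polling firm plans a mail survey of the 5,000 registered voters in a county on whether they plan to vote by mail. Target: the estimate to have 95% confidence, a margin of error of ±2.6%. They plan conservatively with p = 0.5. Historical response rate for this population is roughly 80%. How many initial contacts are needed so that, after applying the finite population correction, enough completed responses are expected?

1384

For 95% confidence, z = 1.96.
Completed interviews needed (unadjusted): n₀ = 1.96² × 0.2500 / 0.026² ≈ 1420.71 → 1421.
FPC for N = 5,000: n = 1421 / (1 + 1420/5000) = 1421 / 1.2840 ≈ 1106.70 → 1107.
At an 80% response rate, contacts needed = 1107 / 0.80 ≈ 1383.75 → 1384.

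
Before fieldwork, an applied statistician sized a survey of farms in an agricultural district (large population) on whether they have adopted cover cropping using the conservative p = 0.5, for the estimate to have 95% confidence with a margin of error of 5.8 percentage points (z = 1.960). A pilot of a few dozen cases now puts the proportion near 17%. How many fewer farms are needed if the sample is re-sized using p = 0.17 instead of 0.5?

Conservative (p = 0.5): n = 1.960² × 0.25 / 0.058² ≈ 285.49 → 286.
Using p = 0.17: p(1−p) = 0.1411, so n = 1.960² × 0.1411 / 0.058² ≈ 161.13 → 162.
Reduction: 286 − 162 = 124.

124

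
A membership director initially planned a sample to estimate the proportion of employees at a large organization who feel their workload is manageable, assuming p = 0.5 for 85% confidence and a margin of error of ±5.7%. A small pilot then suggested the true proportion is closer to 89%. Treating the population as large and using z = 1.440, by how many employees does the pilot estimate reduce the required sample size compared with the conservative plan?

Conservative (p = 0.5): n = 1.440² × 0.25 / 0.057² ≈ 159.56 → 160.
Using p = 0.89: p(1−p) = 0.0979, so n = 1.440² × 0.0979 / 0.057² ≈ 62.48 → 63.
Reduction: 160 − 63 = 97.

97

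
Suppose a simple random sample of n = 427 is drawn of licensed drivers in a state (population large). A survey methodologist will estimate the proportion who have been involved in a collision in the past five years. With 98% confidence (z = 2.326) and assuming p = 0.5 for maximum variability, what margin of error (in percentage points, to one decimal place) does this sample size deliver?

SE(p̂) = √[p(1−p)/n] = √[0.2500/427] = 0.02420.
E = z × SE = 2.326 × 0.02420 = 0.05628, or 5.6 percentage points.

5.6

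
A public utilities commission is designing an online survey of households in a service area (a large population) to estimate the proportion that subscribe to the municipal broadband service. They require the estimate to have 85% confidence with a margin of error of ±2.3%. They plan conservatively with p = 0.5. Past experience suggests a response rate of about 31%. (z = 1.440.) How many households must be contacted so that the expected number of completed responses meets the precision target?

3162

Completed interviews needed: n₀ = 1.440² × 0.2500 / 0.023² ≈ 979.96 → 980.
At a 31% response rate, contacts needed = 980 / 0.31 ≈ 3161.29 → 3162.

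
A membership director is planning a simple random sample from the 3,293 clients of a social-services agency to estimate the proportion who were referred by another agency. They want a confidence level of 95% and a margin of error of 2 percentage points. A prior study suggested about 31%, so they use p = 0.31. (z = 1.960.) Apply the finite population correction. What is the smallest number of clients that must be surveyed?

Unadjusted: n₀ = 1.960² × 0.31 × 0.69 / 0.020² ≈ 2054.30, so n₀ = 2055.
Finite population correction with N = 3,293: n = n₀ / (1 + (n₀−1)/N) = 2055 / (1 + 2054/3293) = 2055 / 1.6237 ≈ 1265.59.
Rounding up, n = 1266.

1266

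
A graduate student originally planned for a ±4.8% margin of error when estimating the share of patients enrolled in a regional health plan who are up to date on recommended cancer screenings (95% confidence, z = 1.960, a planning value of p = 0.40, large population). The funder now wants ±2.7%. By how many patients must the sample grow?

At ±4.8%: n = 1.960² × 0.2400 / 0.048² ≈ 400.17 → 401.
At ±2.7%: n = 1.960² × 0.2400 / 0.027² ≈ 1264.72 → 1265.
Additional respondents: 1265 − 401 = 864.

864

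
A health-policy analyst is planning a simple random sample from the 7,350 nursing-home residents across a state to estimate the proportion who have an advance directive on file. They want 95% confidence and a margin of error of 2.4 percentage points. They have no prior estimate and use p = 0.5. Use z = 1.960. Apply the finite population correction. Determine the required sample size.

Unadjusted: n₀ = 1.960² × 0.50 × 0.50 / 0.024² ≈ 1667.36, so n₀ = 1668.
Finite population correction with N = 7,350: n = n₀ / (1 + (n₀−1)/N) = 1668 / (1 + 1667/7350) = 1668 / 1.2268 ≈ 1359.63.
Rounding up, n = 1360.

1360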